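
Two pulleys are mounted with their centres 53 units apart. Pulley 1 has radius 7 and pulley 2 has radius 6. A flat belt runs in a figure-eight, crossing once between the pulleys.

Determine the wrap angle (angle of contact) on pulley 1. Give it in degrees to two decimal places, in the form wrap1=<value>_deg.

crossed belt: β = asin((r1+r2)/C) = asin(13/53) = 14.1986°
wrap1 = wrap2 = π + 2β = 208.3971°

wrap1=208.40_deg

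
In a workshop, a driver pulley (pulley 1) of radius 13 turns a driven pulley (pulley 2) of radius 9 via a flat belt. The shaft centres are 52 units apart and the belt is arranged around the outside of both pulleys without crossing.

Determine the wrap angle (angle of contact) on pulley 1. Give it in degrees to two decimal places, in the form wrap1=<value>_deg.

open belt: β = asin((r2−r1)/C) = asin(-4/52) = -4.4117°
wrap1 = π − 2β = 188.8235°
wrap2 = π + 2β = 171.1765°

wrap1=188.82_deg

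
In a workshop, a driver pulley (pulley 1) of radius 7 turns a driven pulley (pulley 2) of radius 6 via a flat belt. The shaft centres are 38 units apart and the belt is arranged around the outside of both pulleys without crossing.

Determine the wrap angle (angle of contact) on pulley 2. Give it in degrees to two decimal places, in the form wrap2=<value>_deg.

wrap2=176.98_deg

open belt: β = asin((r2−r1)/C) = asin(-1/38) = -1.5080°
wrap1 = π − 2β = 183.0159°
wrap2 = π + 2β = 176.9841°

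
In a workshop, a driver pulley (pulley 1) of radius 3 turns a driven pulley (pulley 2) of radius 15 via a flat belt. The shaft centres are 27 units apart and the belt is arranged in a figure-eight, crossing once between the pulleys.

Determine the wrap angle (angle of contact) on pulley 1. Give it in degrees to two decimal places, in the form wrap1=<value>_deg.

wrap1=263.62_deg

crossed belt: β = asin((r1+r2)/C) = asin(18/27) = 41.8103°
wrap1 = wrap2 = π + 2β = 263.6206°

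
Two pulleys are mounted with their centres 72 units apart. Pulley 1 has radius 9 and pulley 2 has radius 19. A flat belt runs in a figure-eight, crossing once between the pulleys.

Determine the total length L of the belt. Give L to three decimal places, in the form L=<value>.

crossed belt: β = asin((r1+r2)/C) = asin(28/72) = 22.8854°
wrap1 = wrap2 = π + 2β = 225.7708°
tangent length = C·cosβ = 66.3325
L = (r1+r2)·wrap + 2·C·cosβ = 28·3.9404 + 2·66.3325 = 242.9974

L=242.997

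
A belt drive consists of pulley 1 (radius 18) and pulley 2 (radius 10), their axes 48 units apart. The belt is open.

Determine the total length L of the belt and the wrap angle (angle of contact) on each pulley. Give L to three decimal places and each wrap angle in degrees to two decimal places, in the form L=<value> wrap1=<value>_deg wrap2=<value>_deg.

L=185.301 wrap1=199.19_deg wrap2=160.81_deg

open belt: β = asin((r2−r1)/C) = asin(-8/48) = -9.5941°
wrap1 = π − 2β = 199.1881°
wrap2 = π + 2β = 160.8119°
tangent length = C·cosβ = 47.3286
L = r1·wrap1 + r2·wrap2 + 2·C·cosβ = 18·3.4765 + 10·2.8067 + 2·47.3286 = 185.3010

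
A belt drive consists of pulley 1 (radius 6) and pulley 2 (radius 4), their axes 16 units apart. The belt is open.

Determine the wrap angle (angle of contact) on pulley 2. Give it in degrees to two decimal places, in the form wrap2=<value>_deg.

wrap2=165.64_deg

open belt: β = asin((r2−r1)/C) = asin(-2/16) = -7.1808°
wrap1 = π − 2β = 194.3615°
wrap2 = π + 2β = 165.6385°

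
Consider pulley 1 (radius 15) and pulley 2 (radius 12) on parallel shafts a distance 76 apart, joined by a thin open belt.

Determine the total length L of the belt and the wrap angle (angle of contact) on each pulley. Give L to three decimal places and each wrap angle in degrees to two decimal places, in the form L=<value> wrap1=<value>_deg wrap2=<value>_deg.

L=236.941 wrap1=184.52_deg wrap2=175.48_deg

open belt: β = asin((r2−r1)/C) = asin(-3/76) = -2.2623°
wrap1 = π − 2β = 184.5245°
wrap2 = π + 2β = 175.4755°
tangent length = C·cosβ = 75.9408
L = r1·wrap1 + r2·wrap2 + 2·C·cosβ = 15·3.2206 + 12·3.0626 + 2·75.9408 = 236.9414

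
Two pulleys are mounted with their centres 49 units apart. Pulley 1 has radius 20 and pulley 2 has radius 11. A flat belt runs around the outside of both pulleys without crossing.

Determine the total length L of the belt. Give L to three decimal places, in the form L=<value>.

L=197.047

open belt: β = asin((r2−r1)/C) = asin(-9/49) = -10.5838°
wrap1 = π − 2β = 201.1676°
wrap2 = π + 2β = 158.8324°
tangent length = C·cosβ = 48.1664
L = r1·wrap1 + r2·wrap2 + 2·C·cosβ = 20·3.5110 + 11·2.7721 + 2·48.1664 = 197.0471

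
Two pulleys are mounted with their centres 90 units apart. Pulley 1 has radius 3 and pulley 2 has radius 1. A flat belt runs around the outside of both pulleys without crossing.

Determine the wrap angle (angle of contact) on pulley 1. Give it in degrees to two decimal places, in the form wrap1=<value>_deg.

wrap1=182.55_deg

open belt: β = asin((r2−r1)/C) = asin(-2/90) = -1.2733°
wrap1 = π − 2β = 182.5467°
wrap2 = π + 2β = 177.4533°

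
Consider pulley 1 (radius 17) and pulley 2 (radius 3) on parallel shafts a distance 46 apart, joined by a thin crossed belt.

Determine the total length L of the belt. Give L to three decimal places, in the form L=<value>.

L=163.673

crossed belt: β = asin((r1+r2)/C) = asin(20/46) = 25.7715°
wrap1 = wrap2 = π + 2β = 231.5429°
tangent length = C·cosβ = 41.4246
L = (r1+r2)·wrap + 2·C·cosβ = 20·4.0412 + 2·41.4246 = 163.6730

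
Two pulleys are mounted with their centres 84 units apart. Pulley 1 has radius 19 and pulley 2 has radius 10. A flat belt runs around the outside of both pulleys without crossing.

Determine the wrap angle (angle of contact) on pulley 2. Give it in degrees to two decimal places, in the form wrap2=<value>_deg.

open belt: β = asin((r2−r1)/C) = asin(-9/84) = -6.1506°
wrap1 = π − 2β = 192.3013°
wrap2 = π + 2β = 167.6987°

wrap2=167.70_deg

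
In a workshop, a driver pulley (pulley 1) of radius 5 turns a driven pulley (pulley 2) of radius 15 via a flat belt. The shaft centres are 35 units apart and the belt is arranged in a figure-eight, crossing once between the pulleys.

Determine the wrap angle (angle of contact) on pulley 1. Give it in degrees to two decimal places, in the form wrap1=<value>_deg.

wrap1=249.70_deg

crossed belt: β = asin((r1+r2)/C) = asin(20/35) = 34.8499°
wrap1 = wrap2 = π + 2β = 249.6998°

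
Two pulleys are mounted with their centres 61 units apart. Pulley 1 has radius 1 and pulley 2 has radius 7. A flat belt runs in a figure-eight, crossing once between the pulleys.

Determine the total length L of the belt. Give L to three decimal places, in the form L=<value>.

crossed belt: β = asin((r1+r2)/C) = asin(8/61) = 7.5359°
wrap1 = wrap2 = π + 2β = 195.0718°
tangent length = C·cosβ = 60.4731
L = (r1+r2)·wrap + 2·C·cosβ = 8·3.4046 + 2·60.4731 = 148.1834

L=148.183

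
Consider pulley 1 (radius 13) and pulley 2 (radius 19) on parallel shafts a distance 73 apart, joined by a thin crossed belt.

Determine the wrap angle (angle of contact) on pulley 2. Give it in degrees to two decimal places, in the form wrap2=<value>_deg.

crossed belt: β = asin((r1+r2)/C) = asin(32/73) = 25.9990°
wrap1 = wrap2 = π + 2β = 231.9981°

wrap2=232.00_deg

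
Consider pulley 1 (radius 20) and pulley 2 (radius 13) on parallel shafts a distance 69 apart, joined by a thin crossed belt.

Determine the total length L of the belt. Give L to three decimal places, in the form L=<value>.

L=257.779

crossed belt: β = asin((r1+r2)/C) = asin(33/69) = 28.5719°
wrap1 = wrap2 = π + 2β = 237.1438°
tangent length = C·cosβ = 60.5970
L = (r1+r2)·wrap + 2·C·cosβ = 33·4.1389 + 2·60.5970 = 257.7791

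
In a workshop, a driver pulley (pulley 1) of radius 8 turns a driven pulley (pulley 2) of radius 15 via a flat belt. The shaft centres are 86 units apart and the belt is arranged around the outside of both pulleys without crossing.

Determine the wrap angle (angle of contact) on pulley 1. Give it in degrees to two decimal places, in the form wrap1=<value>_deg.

wrap1=170.66_deg

open belt: β = asin((r2−r1)/C) = asin(7/86) = 4.6688°
wrap1 = π − 2β = 170.6625°
wrap2 = π + 2β = 189.3375°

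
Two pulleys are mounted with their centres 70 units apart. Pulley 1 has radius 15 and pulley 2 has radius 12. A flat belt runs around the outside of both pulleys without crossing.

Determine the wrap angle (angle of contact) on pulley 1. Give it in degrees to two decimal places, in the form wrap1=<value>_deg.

open belt: β = asin((r2−r1)/C) = asin(-3/70) = -2.4563°
wrap1 = π − 2β = 184.9126°
wrap2 = π + 2β = 175.0874°

wrap1=184.91_deg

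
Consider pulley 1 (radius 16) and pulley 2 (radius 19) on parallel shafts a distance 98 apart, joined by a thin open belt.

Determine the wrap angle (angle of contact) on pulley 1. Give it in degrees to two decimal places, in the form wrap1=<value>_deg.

open belt: β = asin((r2−r1)/C) = asin(3/98) = 1.7542°
wrap1 = π − 2β = 176.4915°
wrap2 = π + 2β = 183.5085°

wrap1=176.49_deg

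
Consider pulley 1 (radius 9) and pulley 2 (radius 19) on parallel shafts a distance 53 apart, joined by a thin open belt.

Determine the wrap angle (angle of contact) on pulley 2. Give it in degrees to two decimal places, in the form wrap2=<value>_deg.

open belt: β = asin((r2−r1)/C) = asin(10/53) = 10.8757°
wrap1 = π − 2β = 158.2486°
wrap2 = π + 2β = 201.7514°

wrap2=201.75_deg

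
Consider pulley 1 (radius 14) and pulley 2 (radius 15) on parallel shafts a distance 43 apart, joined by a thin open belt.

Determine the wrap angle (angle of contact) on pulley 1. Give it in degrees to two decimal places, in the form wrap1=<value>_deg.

wrap1=177.33_deg

open belt: β = asin((r2−r1)/C) = asin(1/43) = 1.3326°
wrap1 = π − 2β = 177.3348°
wrap2 = π + 2β = 182.6652°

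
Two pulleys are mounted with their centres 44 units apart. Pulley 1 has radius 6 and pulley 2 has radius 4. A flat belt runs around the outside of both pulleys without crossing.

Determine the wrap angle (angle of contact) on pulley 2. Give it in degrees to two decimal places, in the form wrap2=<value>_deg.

open belt: β = asin((r2−r1)/C) = asin(-2/44) = -2.6053°
wrap1 = π − 2β = 185.2105°
wrap2 = π + 2β = 174.7895°

wrap2=174.79_deg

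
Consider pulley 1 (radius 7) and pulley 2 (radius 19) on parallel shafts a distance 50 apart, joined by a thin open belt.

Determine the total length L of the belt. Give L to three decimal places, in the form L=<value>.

L=184.575

open belt: β = asin((r2−r1)/C) = asin(12/50) = 13.8865°
wrap1 = π − 2β = 152.2269°
wrap2 = π + 2β = 207.7731°
tangent length = C·cosβ = 48.5386
L = r1·wrap1 + r2·wrap2 + 2·C·cosβ = 7·2.6569 + 19·3.6263 + 2·48.5386 = 184.5755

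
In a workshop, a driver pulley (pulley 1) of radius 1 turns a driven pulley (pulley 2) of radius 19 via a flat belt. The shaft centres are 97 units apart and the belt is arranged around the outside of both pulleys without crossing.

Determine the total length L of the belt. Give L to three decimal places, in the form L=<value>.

open belt: β = asin((r2−r1)/C) = asin(18/97) = 10.6942°
wrap1 = π − 2β = 158.6116°
wrap2 = π + 2β = 201.3884°
tangent length = C·cosβ = 95.3153
L = r1·wrap1 + r2·wrap2 + 2·C·cosβ = 1·2.7683 + 19·3.5149 + 2·95.3153 = 260.1817

L=260.182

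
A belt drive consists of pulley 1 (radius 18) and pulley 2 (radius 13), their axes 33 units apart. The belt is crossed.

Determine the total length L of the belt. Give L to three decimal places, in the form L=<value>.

crossed belt: β = asin((r1+r2)/C) = asin(31/33) = 69.9500°
wrap1 = wrap2 = π + 2β = 319.9000°
tangent length = C·cosβ = 11.3137
L = (r1+r2)·wrap + 2·C·cosβ = 31·5.5833 + 2·11.3137 = 195.7100

L=195.710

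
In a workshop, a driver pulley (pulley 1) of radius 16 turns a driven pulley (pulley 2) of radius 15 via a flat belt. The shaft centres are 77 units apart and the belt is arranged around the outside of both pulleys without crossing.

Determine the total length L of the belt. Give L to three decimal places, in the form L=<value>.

L=251.402

open belt: β = asin((r2−r1)/C) = asin(-1/77) = -0.7441°
wrap1 = π − 2β = 181.4882°
wrap2 = π + 2β = 178.5118°
tangent length = C·cosβ = 76.9935
L = r1·wrap1 + r2·wrap2 + 2·C·cosβ = 16·3.1676 + 15·3.1156 + 2·76.9935 = 251.4024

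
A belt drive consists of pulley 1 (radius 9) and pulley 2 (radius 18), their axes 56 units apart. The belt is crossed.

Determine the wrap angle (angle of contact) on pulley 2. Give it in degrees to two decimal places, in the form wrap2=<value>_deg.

wrap2=237.65_deg

crossed belt: β = asin((r1+r2)/C) = asin(27/56) = 28.8254°
wrap1 = wrap2 = π + 2β = 237.6509°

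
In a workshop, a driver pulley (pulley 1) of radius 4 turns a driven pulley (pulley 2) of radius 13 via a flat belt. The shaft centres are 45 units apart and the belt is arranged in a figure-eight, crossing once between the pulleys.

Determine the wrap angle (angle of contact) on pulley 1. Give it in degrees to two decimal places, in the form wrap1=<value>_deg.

crossed belt: β = asin((r1+r2)/C) = asin(17/45) = 22.1961°
wrap1 = wrap2 = π + 2β = 224.3922°

wrap1=224.39_deg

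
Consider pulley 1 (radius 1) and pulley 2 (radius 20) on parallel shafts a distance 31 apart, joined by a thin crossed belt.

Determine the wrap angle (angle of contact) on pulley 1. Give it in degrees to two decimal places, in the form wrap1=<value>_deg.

crossed belt: β = asin((r1+r2)/C) = asin(21/31) = 42.6423°
wrap1 = wrap2 = π + 2β = 265.2846°

wrap1=265.28_deg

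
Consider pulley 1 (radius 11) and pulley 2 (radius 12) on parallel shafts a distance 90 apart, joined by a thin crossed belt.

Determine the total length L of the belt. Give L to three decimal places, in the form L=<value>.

crossed belt: β = asin((r1+r2)/C) = asin(23/90) = 14.8065°
wrap1 = wrap2 = π + 2β = 209.6130°
tangent length = C·cosβ = 87.0115
L = (r1+r2)·wrap + 2·C·cosβ = 23·3.6584 + 2·87.0115 = 258.1670

L=258.167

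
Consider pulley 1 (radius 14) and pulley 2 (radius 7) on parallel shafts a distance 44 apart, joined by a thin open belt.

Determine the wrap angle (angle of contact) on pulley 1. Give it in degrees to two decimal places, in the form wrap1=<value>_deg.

open belt: β = asin((r2−r1)/C) = asin(-7/44) = -9.1541°
wrap1 = π − 2β = 198.3083°
wrap2 = π + 2β = 161.6917°

wrap1=198.31_deg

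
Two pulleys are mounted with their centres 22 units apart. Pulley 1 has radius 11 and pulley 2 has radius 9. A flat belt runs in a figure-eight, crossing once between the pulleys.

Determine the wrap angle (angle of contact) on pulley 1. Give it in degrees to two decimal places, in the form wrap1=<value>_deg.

crossed belt: β = asin((r1+r2)/C) = asin(20/22) = 65.3800°
wrap1 = wrap2 = π + 2β = 310.7600°

wrap1=310.76_deg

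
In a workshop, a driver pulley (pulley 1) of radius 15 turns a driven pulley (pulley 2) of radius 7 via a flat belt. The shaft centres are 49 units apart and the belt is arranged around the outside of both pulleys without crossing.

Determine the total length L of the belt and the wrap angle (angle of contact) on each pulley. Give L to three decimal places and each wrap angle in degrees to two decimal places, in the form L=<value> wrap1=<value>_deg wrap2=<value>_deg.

L=168.424 wrap1=198.79_deg wrap2=161.21_deg

open belt: β = asin((r2−r1)/C) = asin(-8/49) = -9.3965°
wrap1 = π − 2β = 198.7930°
wrap2 = π + 2β = 161.2070°
tangent length = C·cosβ = 48.3425
L = r1·wrap1 + r2·wrap2 + 2·C·cosβ = 15·3.4696 + 7·2.8136 + 2·48.3425 = 168.4241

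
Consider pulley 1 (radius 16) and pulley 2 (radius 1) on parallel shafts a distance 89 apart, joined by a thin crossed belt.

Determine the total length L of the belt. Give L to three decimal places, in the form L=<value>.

crossed belt: β = asin((r1+r2)/C) = asin(17/89) = 11.0118°
wrap1 = wrap2 = π + 2β = 202.0236°
tangent length = C·cosβ = 87.3613
L = (r1+r2)·wrap + 2·C·cosβ = 17·3.5260 + 2·87.3613 = 234.6642

L=234.664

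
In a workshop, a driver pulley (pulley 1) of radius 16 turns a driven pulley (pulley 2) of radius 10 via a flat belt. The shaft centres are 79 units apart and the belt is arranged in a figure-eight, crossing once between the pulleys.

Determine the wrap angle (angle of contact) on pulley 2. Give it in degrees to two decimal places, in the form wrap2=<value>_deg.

crossed belt: β = asin((r1+r2)/C) = asin(26/79) = 19.2150°
wrap1 = wrap2 = π + 2β = 218.4300°

wrap2=218.43_deg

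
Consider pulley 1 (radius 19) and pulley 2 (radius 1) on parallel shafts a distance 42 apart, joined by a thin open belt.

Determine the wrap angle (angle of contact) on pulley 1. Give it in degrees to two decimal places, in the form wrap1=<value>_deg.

open belt: β = asin((r2−r1)/C) = asin(-18/42) = -25.3769°
wrap1 = π − 2β = 230.7539°
wrap2 = π + 2β = 129.2461°

wrap1=230.75_deg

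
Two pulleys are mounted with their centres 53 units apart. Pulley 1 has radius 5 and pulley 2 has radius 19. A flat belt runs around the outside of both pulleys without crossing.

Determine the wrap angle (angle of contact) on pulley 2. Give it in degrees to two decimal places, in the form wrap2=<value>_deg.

wrap2=210.63_deg

open belt: β = asin((r2−r1)/C) = asin(14/53) = 15.3165°
wrap1 = π − 2β = 149.3670°
wrap2 = π + 2β = 210.6330°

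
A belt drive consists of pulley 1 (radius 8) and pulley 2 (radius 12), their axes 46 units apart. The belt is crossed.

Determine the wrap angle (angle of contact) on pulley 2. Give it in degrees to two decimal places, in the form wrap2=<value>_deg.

wrap2=231.54_deg

crossed belt: β = asin((r1+r2)/C) = asin(20/46) = 25.7715°
wrap1 = wrap2 = π + 2β = 231.5429°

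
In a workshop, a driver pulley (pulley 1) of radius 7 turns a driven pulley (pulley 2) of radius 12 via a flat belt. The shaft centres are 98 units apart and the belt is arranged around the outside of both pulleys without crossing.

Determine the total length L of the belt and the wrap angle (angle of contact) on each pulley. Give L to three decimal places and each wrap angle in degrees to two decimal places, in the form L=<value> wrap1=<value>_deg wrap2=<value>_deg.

L=255.945 wrap1=174.15_deg wrap2=185.85_deg

open belt: β = asin((r2−r1)/C) = asin(5/98) = 2.9245°
wrap1 = π − 2β = 174.1510°
wrap2 = π + 2β = 185.8490°
tangent length = C·cosβ = 97.8724
L = r1·wrap1 + r2·wrap2 + 2·C·cosβ = 7·3.0395 + 12·3.2437 + 2·97.8724 = 255.9454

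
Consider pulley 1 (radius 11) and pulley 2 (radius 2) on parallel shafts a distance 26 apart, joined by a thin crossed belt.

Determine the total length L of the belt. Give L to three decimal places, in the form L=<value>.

crossed belt: β = asin((r1+r2)/C) = asin(13/26) = 30.0000°
wrap1 = wrap2 = π + 2β = 240.0000°
tangent length = C·cosβ = 22.5167
L = (r1+r2)·wrap + 2·C·cosβ = 13·4.1888 + 2·22.5167 = 99.4876

L=99.488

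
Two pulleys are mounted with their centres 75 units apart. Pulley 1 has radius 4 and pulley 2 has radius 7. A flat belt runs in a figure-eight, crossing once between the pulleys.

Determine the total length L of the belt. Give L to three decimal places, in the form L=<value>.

crossed belt: β = asin((r1+r2)/C) = asin(11/75) = 8.4338°
wrap1 = wrap2 = π + 2β = 196.8676°
tangent length = C·cosβ = 74.1889
L = (r1+r2)·wrap + 2·C·cosβ = 11·3.4360 + 2·74.1889 = 186.1738

L=186.174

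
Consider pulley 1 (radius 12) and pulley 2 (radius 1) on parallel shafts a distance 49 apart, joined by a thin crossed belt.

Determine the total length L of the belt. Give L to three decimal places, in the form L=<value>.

L=142.310

crossed belt: β = asin((r1+r2)/C) = asin(13/49) = 15.3851°
wrap1 = wrap2 = π + 2β = 210.7703°
tangent length = C·cosβ = 47.2440
L = (r1+r2)·wrap + 2·C·cosβ = 13·3.6786 + 2·47.2440 = 142.3104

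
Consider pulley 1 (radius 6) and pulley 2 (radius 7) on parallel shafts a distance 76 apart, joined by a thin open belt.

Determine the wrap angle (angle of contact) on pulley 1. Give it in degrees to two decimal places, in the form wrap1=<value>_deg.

open belt: β = asin((r2−r1)/C) = asin(1/76) = 0.7539°
wrap1 = π − 2β = 178.4922°
wrap2 = π + 2β = 181.5078°

wrap1=178.49_deg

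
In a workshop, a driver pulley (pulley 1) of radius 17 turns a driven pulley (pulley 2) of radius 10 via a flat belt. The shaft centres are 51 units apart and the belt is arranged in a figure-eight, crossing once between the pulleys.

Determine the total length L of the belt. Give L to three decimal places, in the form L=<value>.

crossed belt: β = asin((r1+r2)/C) = asin(27/51) = 31.9657°
wrap1 = wrap2 = π + 2β = 243.9314°
tangent length = C·cosβ = 43.2666
L = (r1+r2)·wrap + 2·C·cosβ = 27·4.2574 + 2·43.2666 = 201.4832

L=201.483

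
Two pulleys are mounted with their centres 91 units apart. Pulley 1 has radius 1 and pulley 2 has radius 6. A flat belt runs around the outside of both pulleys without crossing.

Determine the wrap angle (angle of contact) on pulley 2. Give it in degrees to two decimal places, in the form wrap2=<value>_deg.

open belt: β = asin((r2−r1)/C) = asin(5/91) = 3.1497°
wrap1 = π − 2β = 173.7006°
wrap2 = π + 2β = 186.2994°

wrap2=186.30_deg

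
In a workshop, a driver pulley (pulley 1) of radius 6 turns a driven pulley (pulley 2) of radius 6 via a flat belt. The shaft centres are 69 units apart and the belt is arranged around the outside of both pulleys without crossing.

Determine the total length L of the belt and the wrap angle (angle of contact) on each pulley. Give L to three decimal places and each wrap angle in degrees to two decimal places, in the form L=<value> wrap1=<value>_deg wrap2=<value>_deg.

open belt: β = asin((r2−r1)/C) = asin(0/69) = 0.0000°
wrap1 = π − 2β = 180.0000°
wrap2 = π + 2β = 180.0000°
tangent length = C·cosβ = 69.0000
L = r1·wrap1 + r2·wrap2 + 2·C·cosβ = 6·3.1416 + 6·3.1416 + 2·69.0000 = 175.6991

L=175.699 wrap1=180.00_deg wrap2=180.00_deg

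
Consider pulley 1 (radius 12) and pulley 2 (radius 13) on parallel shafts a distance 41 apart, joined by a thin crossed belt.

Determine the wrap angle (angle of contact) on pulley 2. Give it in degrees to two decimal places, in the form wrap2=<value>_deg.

wrap2=255.14_deg

crossed belt: β = asin((r1+r2)/C) = asin(25/41) = 37.5719°
wrap1 = wrap2 = π + 2β = 255.1437°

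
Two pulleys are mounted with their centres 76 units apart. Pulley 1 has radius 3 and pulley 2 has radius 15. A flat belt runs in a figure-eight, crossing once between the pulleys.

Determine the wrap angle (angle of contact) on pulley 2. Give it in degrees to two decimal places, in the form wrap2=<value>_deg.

wrap2=207.40_deg

crossed belt: β = asin((r1+r2)/C) = asin(18/76) = 13.7002°
wrap1 = wrap2 = π + 2β = 207.4005°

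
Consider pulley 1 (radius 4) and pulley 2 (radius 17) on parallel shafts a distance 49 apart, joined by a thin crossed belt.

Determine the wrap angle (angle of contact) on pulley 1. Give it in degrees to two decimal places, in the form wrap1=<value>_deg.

crossed belt: β = asin((r1+r2)/C) = asin(21/49) = 25.3769°
wrap1 = wrap2 = π + 2β = 230.7539°

wrap1=230.75_deg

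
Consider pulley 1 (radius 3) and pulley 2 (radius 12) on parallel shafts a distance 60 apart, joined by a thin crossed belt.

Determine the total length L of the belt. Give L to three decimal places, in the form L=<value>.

L=170.894

crossed belt: β = asin((r1+r2)/C) = asin(15/60) = 14.4775°
wrap1 = wrap2 = π + 2β = 208.9550°
tangent length = C·cosβ = 58.0948
L = (r1+r2)·wrap + 2·C·cosβ = 15·3.6470 + 2·58.0948 = 170.8938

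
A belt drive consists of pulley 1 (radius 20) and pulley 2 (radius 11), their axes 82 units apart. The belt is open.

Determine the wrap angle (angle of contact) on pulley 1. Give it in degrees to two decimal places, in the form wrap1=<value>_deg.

open belt: β = asin((r2−r1)/C) = asin(-9/82) = -6.3013°
wrap1 = π − 2β = 192.6025°
wrap2 = π + 2β = 167.3975°

wrap1=192.60_deg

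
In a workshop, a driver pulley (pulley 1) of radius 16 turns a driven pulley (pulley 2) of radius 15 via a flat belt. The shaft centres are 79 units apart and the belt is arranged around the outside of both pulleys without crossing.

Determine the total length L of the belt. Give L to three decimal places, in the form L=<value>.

open belt: β = asin((r2−r1)/C) = asin(-1/79) = -0.7253°
wrap1 = π − 2β = 181.4506°
wrap2 = π + 2β = 178.5494°
tangent length = C·cosβ = 78.9937
L = r1·wrap1 + r2·wrap2 + 2·C·cosβ = 16·3.1669 + 15·3.1163 + 2·78.9937 = 255.4020

L=255.402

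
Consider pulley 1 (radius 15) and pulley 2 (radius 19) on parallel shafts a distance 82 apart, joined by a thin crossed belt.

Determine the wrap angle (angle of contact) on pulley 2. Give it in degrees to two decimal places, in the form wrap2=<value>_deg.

wrap2=228.99_deg

crossed belt: β = asin((r1+r2)/C) = asin(34/82) = 24.4963°
wrap1 = wrap2 = π + 2β = 228.9926°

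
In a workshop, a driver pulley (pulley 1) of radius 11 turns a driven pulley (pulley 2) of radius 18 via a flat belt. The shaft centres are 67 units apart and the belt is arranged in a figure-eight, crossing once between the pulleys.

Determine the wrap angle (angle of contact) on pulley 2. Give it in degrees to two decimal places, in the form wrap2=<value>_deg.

crossed belt: β = asin((r1+r2)/C) = asin(29/67) = 25.6477°
wrap1 = wrap2 = π + 2β = 231.2953°

wrap2=231.30_deg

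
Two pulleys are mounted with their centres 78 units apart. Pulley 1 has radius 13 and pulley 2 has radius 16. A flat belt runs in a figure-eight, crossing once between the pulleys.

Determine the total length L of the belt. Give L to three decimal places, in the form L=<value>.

crossed belt: β = asin((r1+r2)/C) = asin(29/78) = 21.8264°
wrap1 = wrap2 = π + 2β = 223.6527°
tangent length = C·cosβ = 72.4086
L = (r1+r2)·wrap + 2·C·cosβ = 29·3.9035 + 2·72.4086 = 258.0179

L=258.018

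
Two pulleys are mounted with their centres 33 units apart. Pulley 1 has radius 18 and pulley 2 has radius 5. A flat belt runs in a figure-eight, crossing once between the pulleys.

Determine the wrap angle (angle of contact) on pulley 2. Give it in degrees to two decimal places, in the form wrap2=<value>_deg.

crossed belt: β = asin((r1+r2)/C) = asin(23/33) = 44.1844°
wrap1 = wrap2 = π + 2β = 268.3688°

wrap2=268.37_deg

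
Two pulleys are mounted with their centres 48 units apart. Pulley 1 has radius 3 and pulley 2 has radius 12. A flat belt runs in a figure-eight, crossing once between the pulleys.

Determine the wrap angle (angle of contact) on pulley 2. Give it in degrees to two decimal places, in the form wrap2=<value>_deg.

wrap2=216.42_deg

crossed belt: β = asin((r1+r2)/C) = asin(15/48) = 18.2100°
wrap1 = wrap2 = π + 2β = 216.4199°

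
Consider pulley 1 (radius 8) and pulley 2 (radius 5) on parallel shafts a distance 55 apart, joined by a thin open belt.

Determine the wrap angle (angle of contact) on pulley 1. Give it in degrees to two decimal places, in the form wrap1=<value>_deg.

wrap1=186.25_deg

open belt: β = asin((r2−r1)/C) = asin(-3/55) = -3.1268°
wrap1 = π − 2β = 186.2536°
wrap2 = π + 2β = 173.7464°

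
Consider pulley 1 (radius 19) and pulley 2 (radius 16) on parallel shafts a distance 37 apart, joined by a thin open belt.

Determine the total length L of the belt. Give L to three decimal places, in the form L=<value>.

L=184.199

open belt: β = asin((r2−r1)/C) = asin(-3/37) = -4.6507°
wrap1 = π − 2β = 189.3014°
wrap2 = π + 2β = 170.6986°
tangent length = C·cosβ = 36.8782
L = r1·wrap1 + r2·wrap2 + 2·C·cosβ = 19·3.3039 + 16·2.9793 + 2·36.8782 = 184.1991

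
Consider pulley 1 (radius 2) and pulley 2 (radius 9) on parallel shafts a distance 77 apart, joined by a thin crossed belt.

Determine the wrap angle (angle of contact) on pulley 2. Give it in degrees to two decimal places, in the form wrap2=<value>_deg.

wrap2=196.43_deg

crossed belt: β = asin((r1+r2)/C) = asin(11/77) = 8.2132°
wrap1 = wrap2 = π + 2β = 196.4264°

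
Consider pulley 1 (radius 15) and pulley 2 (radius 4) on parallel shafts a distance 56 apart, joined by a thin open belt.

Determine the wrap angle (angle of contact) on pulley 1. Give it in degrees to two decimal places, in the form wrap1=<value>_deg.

wrap1=202.66_deg

open belt: β = asin((r2−r1)/C) = asin(-11/56) = -11.3282°
wrap1 = π − 2β = 202.6564°
wrap2 = π + 2β = 157.3436°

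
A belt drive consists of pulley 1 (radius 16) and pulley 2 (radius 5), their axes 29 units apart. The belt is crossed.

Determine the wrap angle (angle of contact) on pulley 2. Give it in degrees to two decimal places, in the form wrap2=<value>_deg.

crossed belt: β = asin((r1+r2)/C) = asin(21/29) = 46.3972°
wrap1 = wrap2 = π + 2β = 272.7944°

wrap2=272.79_deg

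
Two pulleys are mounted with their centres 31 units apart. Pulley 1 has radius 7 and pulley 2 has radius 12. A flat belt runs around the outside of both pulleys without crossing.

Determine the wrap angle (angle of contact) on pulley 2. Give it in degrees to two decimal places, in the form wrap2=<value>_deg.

open belt: β = asin((r2−r1)/C) = asin(5/31) = 9.2818°
wrap1 = π − 2β = 161.4364°
wrap2 = π + 2β = 198.5636°

wrap2=198.56_deg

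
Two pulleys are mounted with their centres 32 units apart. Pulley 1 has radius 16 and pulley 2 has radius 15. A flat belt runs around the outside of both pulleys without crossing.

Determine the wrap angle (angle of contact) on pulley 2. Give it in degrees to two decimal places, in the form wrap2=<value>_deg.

open belt: β = asin((r2−r1)/C) = asin(-1/32) = -1.7908°
wrap1 = π − 2β = 183.5816°
wrap2 = π + 2β = 176.4184°

wrap2=176.42_deg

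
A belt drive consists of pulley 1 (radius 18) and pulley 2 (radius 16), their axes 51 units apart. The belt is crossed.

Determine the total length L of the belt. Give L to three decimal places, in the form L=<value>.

crossed belt: β = asin((r1+r2)/C) = asin(34/51) = 41.8103°
wrap1 = wrap2 = π + 2β = 263.6206°
tangent length = C·cosβ = 38.0132
L = (r1+r2)·wrap + 2·C·cosβ = 34·4.6010 + 2·38.0132 = 232.4619

L=232.462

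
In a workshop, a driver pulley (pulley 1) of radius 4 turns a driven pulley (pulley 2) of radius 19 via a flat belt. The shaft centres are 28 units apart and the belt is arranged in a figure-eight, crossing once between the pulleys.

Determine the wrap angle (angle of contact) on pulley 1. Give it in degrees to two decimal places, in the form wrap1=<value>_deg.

wrap1=290.46_deg

crossed belt: β = asin((r1+r2)/C) = asin(23/28) = 55.2281°
wrap1 = wrap2 = π + 2β = 290.4561°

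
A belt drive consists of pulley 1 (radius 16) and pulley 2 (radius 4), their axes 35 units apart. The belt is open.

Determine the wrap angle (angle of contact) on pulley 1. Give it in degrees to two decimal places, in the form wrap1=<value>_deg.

wrap1=220.10_deg

open belt: β = asin((r2−r1)/C) = asin(-12/35) = -20.0510°
wrap1 = π − 2β = 220.1021°
wrap2 = π + 2β = 139.8979°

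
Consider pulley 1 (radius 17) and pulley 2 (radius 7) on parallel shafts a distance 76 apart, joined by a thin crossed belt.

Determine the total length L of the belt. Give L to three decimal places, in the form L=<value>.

L=235.042

crossed belt: β = asin((r1+r2)/C) = asin(24/76) = 18.4085°
wrap1 = wrap2 = π + 2β = 216.8170°
tangent length = C·cosβ = 72.1110
L = (r1+r2)·wrap + 2·C·cosβ = 24·3.7842 + 2·72.1110 = 235.0421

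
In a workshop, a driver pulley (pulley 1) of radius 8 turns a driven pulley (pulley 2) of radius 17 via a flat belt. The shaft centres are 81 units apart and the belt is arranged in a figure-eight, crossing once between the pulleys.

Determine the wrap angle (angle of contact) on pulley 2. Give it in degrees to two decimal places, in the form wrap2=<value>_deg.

crossed belt: β = asin((r1+r2)/C) = asin(25/81) = 17.9774°
wrap1 = wrap2 = π + 2β = 215.9548°

wrap2=215.95_deg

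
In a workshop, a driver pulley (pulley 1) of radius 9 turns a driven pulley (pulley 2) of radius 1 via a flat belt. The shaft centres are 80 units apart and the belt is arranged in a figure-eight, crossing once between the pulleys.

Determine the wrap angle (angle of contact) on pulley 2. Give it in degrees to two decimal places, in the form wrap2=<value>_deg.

crossed belt: β = asin((r1+r2)/C) = asin(10/80) = 7.1808°
wrap1 = wrap2 = π + 2β = 194.3615°

wrap2=194.36_deg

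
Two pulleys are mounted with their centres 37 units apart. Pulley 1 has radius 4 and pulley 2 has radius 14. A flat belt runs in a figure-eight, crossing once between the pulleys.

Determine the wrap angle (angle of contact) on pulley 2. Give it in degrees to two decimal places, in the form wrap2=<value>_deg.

crossed belt: β = asin((r1+r2)/C) = asin(18/37) = 29.1099°
wrap1 = wrap2 = π + 2β = 238.2198°

wrap2=238.22_deg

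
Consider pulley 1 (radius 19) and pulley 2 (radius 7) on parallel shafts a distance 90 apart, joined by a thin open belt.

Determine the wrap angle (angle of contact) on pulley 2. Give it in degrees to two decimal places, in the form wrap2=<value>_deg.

open belt: β = asin((r2−r1)/C) = asin(-12/90) = -7.6623°
wrap1 = π − 2β = 195.3245°
wrap2 = π + 2β = 164.6755°

wrap2=164.68_deg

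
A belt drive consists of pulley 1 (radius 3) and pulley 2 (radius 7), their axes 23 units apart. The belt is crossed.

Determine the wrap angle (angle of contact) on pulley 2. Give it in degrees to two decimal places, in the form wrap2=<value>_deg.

crossed belt: β = asin((r1+r2)/C) = asin(10/23) = 25.7715°
wrap1 = wrap2 = π + 2β = 231.5429°

wrap2=231.54_deg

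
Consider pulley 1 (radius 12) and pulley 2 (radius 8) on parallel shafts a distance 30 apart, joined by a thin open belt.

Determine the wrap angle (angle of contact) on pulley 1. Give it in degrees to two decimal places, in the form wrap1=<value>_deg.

wrap1=195.32_deg

open belt: β = asin((r2−r1)/C) = asin(-4/30) = -7.6623°
wrap1 = π − 2β = 195.3245°
wrap2 = π + 2β = 164.6755°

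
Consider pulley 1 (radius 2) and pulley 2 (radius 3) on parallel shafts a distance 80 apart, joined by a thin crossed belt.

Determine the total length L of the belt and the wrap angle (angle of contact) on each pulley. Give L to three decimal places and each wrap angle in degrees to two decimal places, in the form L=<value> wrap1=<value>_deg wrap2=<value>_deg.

L=176.021 wrap1=187.17_deg wrap2=187.17_deg

crossed belt: β = asin((r1+r2)/C) = asin(5/80) = 3.5833°
wrap1 = wrap2 = π + 2β = 187.1666°
tangent length = C·cosβ = 79.8436
L = (r1+r2)·wrap + 2·C·cosβ = 5·3.2667 + 2·79.8436 = 176.0206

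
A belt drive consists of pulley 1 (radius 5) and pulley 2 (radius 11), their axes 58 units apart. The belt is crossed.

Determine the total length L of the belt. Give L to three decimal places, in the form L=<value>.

crossed belt: β = asin((r1+r2)/C) = asin(16/58) = 16.0134°
wrap1 = wrap2 = π + 2β = 212.0268°
tangent length = C·cosβ = 55.7494
L = (r1+r2)·wrap + 2·C·cosβ = 16·3.7006 + 2·55.7494 = 170.7079

L=170.708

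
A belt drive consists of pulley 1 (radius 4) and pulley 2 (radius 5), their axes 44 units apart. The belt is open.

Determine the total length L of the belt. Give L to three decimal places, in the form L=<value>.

L=116.297

open belt: β = asin((r2−r1)/C) = asin(1/44) = 1.3023°
wrap1 = π − 2β = 177.3954°
wrap2 = π + 2β = 182.6046°
tangent length = C·cosβ = 43.9886
L = r1·wrap1 + r2·wrap2 + 2·C·cosβ = 4·3.0961 + 5·3.1871 + 2·43.9886 = 116.2971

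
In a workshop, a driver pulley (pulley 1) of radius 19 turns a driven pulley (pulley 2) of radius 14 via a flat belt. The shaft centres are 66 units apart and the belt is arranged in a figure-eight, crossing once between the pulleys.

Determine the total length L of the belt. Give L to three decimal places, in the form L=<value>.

crossed belt: β = asin((r1+r2)/C) = asin(33/66) = 30.0000°
wrap1 = wrap2 = π + 2β = 240.0000°
tangent length = C·cosβ = 57.1577
L = (r1+r2)·wrap + 2·C·cosβ = 33·4.1888 + 2·57.1577 = 252.5454

L=252.545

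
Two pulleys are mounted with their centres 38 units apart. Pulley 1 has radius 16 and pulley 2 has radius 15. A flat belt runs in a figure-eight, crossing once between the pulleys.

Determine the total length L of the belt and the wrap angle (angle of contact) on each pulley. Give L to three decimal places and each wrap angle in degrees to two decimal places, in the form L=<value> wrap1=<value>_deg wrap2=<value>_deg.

L=200.498 wrap1=289.33_deg wrap2=289.33_deg

crossed belt: β = asin((r1+r2)/C) = asin(31/38) = 54.6655°
wrap1 = wrap2 = π + 2β = 289.3310°
tangent length = C·cosβ = 21.9773
L = (r1+r2)·wrap + 2·C·cosβ = 31·5.0498 + 2·21.9773 = 200.4977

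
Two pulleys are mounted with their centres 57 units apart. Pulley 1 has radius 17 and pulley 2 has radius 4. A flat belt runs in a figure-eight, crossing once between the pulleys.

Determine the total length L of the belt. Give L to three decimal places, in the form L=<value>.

crossed belt: β = asin((r1+r2)/C) = asin(21/57) = 21.6183°
wrap1 = wrap2 = π + 2β = 223.2365°
tangent length = C·cosβ = 52.9906
L = (r1+r2)·wrap + 2·C·cosβ = 21·3.8962 + 2·52.9906 = 187.8016

L=187.802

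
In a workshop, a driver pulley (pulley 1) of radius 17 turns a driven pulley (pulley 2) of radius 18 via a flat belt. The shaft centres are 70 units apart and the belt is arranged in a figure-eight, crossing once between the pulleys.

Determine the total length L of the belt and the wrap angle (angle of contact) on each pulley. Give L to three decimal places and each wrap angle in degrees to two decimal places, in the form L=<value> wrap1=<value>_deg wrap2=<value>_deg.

L=267.851 wrap1=240.00_deg wrap2=240.00_deg

crossed belt: β = asin((r1+r2)/C) = asin(35/70) = 30.0000°
wrap1 = wrap2 = π + 2β = 240.0000°
tangent length = C·cosβ = 60.6218
L = (r1+r2)·wrap + 2·C·cosβ = 35·4.1888 + 2·60.6218 = 267.8512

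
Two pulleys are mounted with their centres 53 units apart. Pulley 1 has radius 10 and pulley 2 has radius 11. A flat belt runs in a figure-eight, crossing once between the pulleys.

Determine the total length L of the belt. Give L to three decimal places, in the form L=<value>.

L=180.409

crossed belt: β = asin((r1+r2)/C) = asin(21/53) = 23.3425°
wrap1 = wrap2 = π + 2β = 226.6850°
tangent length = C·cosβ = 48.6621
L = (r1+r2)·wrap + 2·C·cosβ = 21·3.9564 + 2·48.6621 = 180.4086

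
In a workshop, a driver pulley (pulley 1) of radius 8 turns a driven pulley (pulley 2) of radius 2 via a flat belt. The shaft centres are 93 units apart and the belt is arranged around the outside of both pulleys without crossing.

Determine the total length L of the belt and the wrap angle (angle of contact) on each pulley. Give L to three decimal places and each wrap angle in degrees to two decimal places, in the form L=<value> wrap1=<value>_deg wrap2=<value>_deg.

open belt: β = asin((r2−r1)/C) = asin(-6/93) = -3.6991°
wrap1 = π − 2β = 187.3981°
wrap2 = π + 2β = 172.6019°
tangent length = C·cosβ = 92.8062
L = r1·wrap1 + r2·wrap2 + 2·C·cosβ = 8·3.2707 + 2·3.0125 + 2·92.8062 = 217.8032

L=217.803 wrap1=187.40_deg wrap2=172.60_deg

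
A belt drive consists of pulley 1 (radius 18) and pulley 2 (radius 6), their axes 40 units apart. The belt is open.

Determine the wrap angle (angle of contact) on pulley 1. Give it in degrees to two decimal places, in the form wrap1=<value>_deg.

wrap1=214.92_deg

open belt: β = asin((r2−r1)/C) = asin(-12/40) = -17.4576°
wrap1 = π − 2β = 214.9152°
wrap2 = π + 2β = 145.0848°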